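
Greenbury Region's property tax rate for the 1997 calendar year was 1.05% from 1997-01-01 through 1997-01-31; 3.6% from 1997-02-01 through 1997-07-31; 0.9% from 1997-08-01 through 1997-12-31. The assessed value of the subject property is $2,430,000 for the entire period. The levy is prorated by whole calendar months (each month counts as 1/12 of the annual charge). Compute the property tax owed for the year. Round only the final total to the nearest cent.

1997-01-01 to 1997-01-31: 1 month at 1.05% → $2,430,000 × 1.05% × 1/12 = $2,126.2500
1997-02-01 to 1997-07-31: 6 months at 3.6% → $2,430,000 × 3.6% × 6/12 = $43,740.0000
1997-08-01 to 1997-12-31: 5 months at 0.9% → $2,430,000 × 0.9% × 5/12 = $9,112.5000
Total = $54,978.7500

$54,978.75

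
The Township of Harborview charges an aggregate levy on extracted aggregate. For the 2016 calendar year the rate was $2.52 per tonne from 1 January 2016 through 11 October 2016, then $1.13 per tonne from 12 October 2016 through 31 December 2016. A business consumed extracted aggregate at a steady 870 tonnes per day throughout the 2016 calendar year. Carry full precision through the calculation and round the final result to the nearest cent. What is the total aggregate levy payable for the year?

1 January – 11 October 2016: 285 days × 870 tonnes/day = 247,950 tonnes at $2.52/tonne → $624,834.00
12 October – 31 December 2016: 81 days × 870 tonnes/day = 70,470 tonnes at $1.13/tonne → $79,631.10

$704,465.10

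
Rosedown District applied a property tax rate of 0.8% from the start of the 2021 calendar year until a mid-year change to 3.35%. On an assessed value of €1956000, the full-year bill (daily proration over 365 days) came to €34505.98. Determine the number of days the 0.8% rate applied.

Let d = days at the first rate; then 365 − d days at the second rate.
€1956000 × [0.8%·d + 3.35%·(365−d)] / 365 = €34505.98
Solving gives d = 227, so the new rate took effect on 16 August 2021.

227 days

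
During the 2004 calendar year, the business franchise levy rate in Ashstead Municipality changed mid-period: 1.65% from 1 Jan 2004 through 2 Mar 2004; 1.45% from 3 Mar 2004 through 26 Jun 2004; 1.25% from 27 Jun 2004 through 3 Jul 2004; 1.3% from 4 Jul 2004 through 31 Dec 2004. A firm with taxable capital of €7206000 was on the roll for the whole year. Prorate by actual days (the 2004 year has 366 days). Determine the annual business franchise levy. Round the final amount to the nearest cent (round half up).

€101307.30

1 Jan – 2 Mar 2004: 62 days at 1.65% → €7206000 × 1.65% × 62/366 = €20141.3607
3 Mar – 26 Jun 2004: 116 days at 1.45% → €7206000 × 1.45% × 116/366 = €33116.0984
27 Jun – 3 Jul 2004: 7 days at 1.25% → €7206000 × 1.25% × 7/366 = €1722.7459
4 Jul – 31 Dec 2004: 181 days at 1.3% → €7206000 × 1.3% × 181/366 = €46327.0984
Total = €101307.3033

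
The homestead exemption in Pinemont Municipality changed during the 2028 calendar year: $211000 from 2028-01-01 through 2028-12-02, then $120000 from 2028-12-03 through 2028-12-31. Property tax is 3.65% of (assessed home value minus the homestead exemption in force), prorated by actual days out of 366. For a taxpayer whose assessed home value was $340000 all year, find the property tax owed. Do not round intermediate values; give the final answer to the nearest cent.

$4971.68

2028-01-01 to 2028-12-02: 337 days, exemption $211000 → ($340000 − $211000) × 3.65% × 337/366 = $4335.4221
2028-12-03 to 2028-12-31: 29 days, exemption $120000 → ($340000 − $120000) × 3.65% × 29/366 = $636.2568
Total = $4971.6790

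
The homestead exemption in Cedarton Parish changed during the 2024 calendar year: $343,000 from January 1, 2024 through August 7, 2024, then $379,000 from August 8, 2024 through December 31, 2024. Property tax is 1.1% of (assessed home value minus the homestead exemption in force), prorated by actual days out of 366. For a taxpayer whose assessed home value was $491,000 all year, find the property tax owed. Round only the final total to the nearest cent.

January 1 – August 7, 2024: 220 days, exemption $343,000 → ($491,000 − $343,000) × 1.1% × 220/366 = $978.5792
August 8 – December 31, 2024: 146 days, exemption $379,000 → ($491,000 − $379,000) × 1.1% × 146/366 = $491.4536
Total = $1,470.0328

$1,470.03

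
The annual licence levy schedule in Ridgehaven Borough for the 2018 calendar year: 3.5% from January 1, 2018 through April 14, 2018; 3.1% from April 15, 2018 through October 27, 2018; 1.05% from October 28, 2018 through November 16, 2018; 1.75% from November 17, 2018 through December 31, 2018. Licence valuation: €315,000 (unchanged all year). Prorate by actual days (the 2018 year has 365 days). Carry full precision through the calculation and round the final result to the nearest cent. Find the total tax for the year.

January 1 – April 14, 2018: 104 days at 3.5% → €315,000 × 3.5% × 104/365 = €3,141.3699
April 15 – October 27, 2018: 196 days at 3.1% → €315,000 × 3.1% × 196/365 = €5,243.6712
October 28 – November 16, 2018: 20 days at 1.05% → €315,000 × 1.05% × 20/365 = €181.2329
November 17 – December 31, 2018: 45 days at 1.75% → €315,000 × 1.75% × 45/365 = €679.6233
Total = €9,245.8973

€9,245.90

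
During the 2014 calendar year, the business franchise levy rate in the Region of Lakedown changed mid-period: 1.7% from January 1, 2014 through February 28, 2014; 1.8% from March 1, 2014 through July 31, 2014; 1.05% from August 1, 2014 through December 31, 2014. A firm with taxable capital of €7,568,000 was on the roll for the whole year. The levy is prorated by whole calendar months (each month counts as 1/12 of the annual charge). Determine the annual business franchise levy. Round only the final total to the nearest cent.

January 1 – February 28, 2014: 2 months at 1.7% → €7,568,000 × 1.7% × 2/12 = €21,442.6667
March 1 – July 31, 2014: 5 months at 1.8% → €7,568,000 × 1.8% × 5/12 = €56,760.0000
August 1 – December 31, 2014: 5 months at 1.05% → €7,568,000 × 1.05% × 5/12 = €33,110.0000
Total = €111,312.6667

€111,312.67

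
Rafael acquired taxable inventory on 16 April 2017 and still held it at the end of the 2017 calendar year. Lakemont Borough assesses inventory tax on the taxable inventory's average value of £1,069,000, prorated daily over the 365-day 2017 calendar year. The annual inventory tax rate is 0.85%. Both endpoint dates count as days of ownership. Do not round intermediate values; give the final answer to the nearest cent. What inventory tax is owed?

£6,472.58

Days held (16 April – 31 December 2017): 260 out of 365
Tax = £1,069,000 × 0.85% × 260/365 = £6,472.5753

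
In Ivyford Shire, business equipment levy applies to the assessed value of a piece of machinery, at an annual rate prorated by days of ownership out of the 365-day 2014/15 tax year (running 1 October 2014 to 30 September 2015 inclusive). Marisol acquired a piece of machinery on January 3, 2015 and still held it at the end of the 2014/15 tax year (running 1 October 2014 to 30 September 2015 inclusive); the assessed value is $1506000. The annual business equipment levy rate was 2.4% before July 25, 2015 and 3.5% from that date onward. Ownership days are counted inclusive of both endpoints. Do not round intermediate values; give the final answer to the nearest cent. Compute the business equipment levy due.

$29921.95

January 3 – July 24, 2015: 203 days at 2.4% → $1506000 × 2.4% × 203/365 = $20102.0055
July 25 – September 30, 2015: 68 days at 3.5% → $1506000 × 3.5% × 68/365 = $9819.9452
Total = $29921.9507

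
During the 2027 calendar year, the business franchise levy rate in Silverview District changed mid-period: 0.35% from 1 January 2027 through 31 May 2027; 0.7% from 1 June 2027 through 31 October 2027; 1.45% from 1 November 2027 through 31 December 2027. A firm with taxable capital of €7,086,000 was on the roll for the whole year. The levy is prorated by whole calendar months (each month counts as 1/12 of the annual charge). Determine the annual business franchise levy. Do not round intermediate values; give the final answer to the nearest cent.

€48,125.75

1 January – 31 May 2027: 5 months at 0.35% → €7,086,000 × 0.35% × 5/12 = €10,333.7500
1 June – 31 October 2027: 5 months at 0.7% → €7,086,000 × 0.7% × 5/12 = €20,667.5000
1 November – 31 December 2027: 2 months at 1.45% → €7,086,000 × 1.45% × 2/12 = €17,124.5000
Total = €48,125.7500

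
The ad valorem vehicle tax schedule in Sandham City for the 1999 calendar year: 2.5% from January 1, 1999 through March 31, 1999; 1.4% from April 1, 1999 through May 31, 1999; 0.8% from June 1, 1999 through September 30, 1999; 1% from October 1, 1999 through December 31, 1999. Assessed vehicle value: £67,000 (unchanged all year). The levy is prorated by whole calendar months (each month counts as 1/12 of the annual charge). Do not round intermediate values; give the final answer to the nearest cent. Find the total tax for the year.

£921.25

January 1 – March 31, 1999: 3 months at 2.5% → £67,000 × 2.5% × 3/12 = £418.7500
April 1 – May 31, 1999: 2 months at 1.4% → £67,000 × 1.4% × 2/12 = £156.3333
June 1 – September 30, 1999: 4 months at 0.8% → £67,000 × 0.8% × 4/12 = £178.6667
October 1 – December 31, 1999: 3 months at 1% → £67,000 × 1% × 3/12 = £167.5000
Total = £921.2500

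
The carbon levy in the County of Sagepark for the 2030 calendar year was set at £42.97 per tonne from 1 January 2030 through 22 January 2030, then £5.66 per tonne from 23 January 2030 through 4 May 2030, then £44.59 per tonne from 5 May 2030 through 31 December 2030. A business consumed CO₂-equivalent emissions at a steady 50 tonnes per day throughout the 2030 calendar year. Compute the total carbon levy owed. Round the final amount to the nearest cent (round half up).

1 January – 22 January 2030: 22 days × 50 tonnes/day = 1,100 tonnes at £42.97/tonne → £47,267.00
23 January – 4 May 2030: 102 days × 50 tonnes/day = 5,100 tonnes at £5.66/tonne → £28,866.00
5 May – 31 December 2030: 241 days × 50 tonnes/day = 12,050 tonnes at £44.59/tonne → £537,309.50

£613,442.50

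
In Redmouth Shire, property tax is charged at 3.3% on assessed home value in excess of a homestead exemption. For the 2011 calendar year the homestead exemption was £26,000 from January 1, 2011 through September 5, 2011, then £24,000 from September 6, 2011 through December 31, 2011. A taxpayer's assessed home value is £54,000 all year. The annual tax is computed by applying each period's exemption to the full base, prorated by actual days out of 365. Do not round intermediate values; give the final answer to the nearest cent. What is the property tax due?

January 1 – September 5, 2011: 248 days, exemption £26,000 → (£54,000 − £26,000) × 3.3% × 248/365 = £627.8137
September 6 – December 31, 2011: 117 days, exemption £24,000 → (£54,000 − £24,000) × 3.3% × 117/365 = £317.3425
Total = £945.1562

£945.16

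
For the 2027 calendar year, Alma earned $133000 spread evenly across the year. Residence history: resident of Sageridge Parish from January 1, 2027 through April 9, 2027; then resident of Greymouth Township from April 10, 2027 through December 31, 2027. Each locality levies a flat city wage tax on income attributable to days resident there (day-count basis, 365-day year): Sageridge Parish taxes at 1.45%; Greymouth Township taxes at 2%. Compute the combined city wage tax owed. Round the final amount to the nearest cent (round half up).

$2461.59

Sageridge Parish, January 1 – April 9, 2027: 99 days → $133000 × 1.45% × 99/365 = $523.0726
Greymouth Township, April 10 – December 31, 2027: 266 days → $133000 × 2% × 266/365 = $1938.5205
Total = $2461.5932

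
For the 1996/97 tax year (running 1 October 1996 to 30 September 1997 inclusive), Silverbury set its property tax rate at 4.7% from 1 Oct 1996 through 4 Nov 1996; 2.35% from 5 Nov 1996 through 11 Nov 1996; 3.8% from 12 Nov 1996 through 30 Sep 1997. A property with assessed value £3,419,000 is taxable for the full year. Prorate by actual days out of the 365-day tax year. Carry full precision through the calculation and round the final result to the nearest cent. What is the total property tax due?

£131,921.88

1 Oct – 4 Nov 1996: 35 days at 4.7% → £3,419,000 × 4.7% × 35/365 = £15,408.9178
5 Nov – 11 Nov 1996: 7 days at 2.35% → £3,419,000 × 2.35% × 7/365 = £1,540.8918
12 Nov 1996 – 30 Sep 1997: 323 days at 3.8% → £3,419,000 × 3.8% × 323/365 = £114,972.0712
Total = £131,921.8808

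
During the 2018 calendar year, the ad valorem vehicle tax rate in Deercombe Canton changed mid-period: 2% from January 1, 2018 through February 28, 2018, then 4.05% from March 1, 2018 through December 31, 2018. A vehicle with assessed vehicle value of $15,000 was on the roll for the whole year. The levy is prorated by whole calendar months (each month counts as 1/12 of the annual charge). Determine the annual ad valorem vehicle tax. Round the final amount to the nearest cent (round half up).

$556.25

January 1 – February 28, 2018: 2 months at 2% → $15,000 × 2% × 2/12 = $50.0000
March 1 – December 31, 2018: 10 months at 4.05% → $15,000 × 4.05% × 10/12 = $506.2500
Total = $556.2500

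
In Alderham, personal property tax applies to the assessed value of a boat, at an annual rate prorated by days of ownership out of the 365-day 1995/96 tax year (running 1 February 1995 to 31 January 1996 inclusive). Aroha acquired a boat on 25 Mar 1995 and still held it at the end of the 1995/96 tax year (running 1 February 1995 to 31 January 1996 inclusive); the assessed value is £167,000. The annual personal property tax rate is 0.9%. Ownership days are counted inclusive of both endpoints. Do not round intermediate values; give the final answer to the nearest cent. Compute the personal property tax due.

Days held (25 Mar 1995 – 31 Jan 1996): 313 out of 365
Tax = £167,000 × 0.9% × 313/365 = £1,288.8740

£1,288.87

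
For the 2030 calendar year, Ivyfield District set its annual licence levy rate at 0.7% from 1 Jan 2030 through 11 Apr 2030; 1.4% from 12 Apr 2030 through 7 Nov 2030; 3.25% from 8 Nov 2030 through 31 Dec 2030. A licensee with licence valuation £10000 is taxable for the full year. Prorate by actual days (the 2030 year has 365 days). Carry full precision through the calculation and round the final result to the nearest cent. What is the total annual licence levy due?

£148.00

1 Jan – 11 Apr 2030: 101 days at 0.7% → £10000 × 0.7% × 101/365 = £19.3699
12 Apr – 7 Nov 2030: 210 days at 1.4% → £10000 × 1.4% × 210/365 = £80.5479
8 Nov – 31 Dec 2030: 54 days at 3.25% → £10000 × 3.25% × 54/365 = £48.0822
Total = £148.0000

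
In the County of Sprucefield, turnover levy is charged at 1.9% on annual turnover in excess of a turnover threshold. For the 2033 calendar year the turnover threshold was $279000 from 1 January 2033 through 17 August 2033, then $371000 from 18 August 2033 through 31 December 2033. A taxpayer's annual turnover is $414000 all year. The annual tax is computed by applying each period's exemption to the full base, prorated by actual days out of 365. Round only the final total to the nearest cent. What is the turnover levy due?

$1913.69

1 January – 17 August 2033: 229 days, exemption $279000 → ($414000 − $279000) × 1.9% × 229/365 = $1609.2740
18 August – 31 December 2033: 136 days, exemption $371000 → ($414000 − $371000) × 1.9% × 136/365 = $304.4164
Total = $1913.6904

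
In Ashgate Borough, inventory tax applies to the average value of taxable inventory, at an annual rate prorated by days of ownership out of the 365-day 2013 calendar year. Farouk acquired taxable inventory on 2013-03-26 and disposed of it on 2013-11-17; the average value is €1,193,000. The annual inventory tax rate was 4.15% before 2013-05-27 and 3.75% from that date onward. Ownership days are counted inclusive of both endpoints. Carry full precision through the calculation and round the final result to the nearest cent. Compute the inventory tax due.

€29,859.32

2013-03-26 to 2013-05-26: 62 days at 4.15% → €1,193,000 × 4.15% × 62/365 = €8,409.8329
2013-05-27 to 2013-11-17: 175 days at 3.75% → €1,193,000 × 3.75% × 175/365 = €21,449.4863
Total = €29,859.3192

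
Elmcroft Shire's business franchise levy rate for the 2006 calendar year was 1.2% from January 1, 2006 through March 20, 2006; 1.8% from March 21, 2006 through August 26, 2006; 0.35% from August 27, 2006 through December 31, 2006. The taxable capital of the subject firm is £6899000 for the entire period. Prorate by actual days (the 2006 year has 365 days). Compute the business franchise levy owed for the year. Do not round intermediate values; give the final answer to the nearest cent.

January 1 – March 20, 2006: 79 days at 1.2% → £6899000 × 1.2% × 79/365 = £17918.4986
March 21 – August 26, 2006: 159 days at 1.8% → £6899000 × 1.8% × 159/365 = £54095.7205
August 27 – December 31, 2006: 127 days at 0.35% → £6899000 × 0.35% × 127/365 = £8401.6589
Total = £80415.8781

£80415.88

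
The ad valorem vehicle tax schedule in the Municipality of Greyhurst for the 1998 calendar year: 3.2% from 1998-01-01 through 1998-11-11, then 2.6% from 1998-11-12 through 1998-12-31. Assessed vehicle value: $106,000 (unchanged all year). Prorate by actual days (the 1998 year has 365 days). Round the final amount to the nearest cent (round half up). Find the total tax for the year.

1998-01-01 to 1998-11-11: 315 days at 3.2% → $106,000 × 3.2% × 315/365 = $2,927.3425
1998-11-12 to 1998-12-31: 50 days at 2.6% → $106,000 × 2.6% × 50/365 = $377.5342
Total = $3,304.8767

$3,304.88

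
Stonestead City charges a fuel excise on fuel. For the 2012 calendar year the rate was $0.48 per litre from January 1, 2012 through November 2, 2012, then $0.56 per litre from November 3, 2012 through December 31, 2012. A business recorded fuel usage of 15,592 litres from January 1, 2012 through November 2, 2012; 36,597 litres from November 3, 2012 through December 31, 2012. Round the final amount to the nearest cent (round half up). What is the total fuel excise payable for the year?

$27978.48

January 1 – November 2, 2012: 15,592 litres at $0.48/litre → $7484.16
November 3 – December 31, 2012: 36,597 litres at $0.56/litre → $20494.32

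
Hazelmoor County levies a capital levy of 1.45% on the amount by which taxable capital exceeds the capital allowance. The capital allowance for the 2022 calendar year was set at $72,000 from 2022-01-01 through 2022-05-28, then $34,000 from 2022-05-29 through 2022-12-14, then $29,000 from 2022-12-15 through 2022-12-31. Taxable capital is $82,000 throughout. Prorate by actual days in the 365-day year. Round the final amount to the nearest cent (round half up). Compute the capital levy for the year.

2022-01-01 to 2022-05-28: 148 days, exemption $72,000 → ($82,000 − $72,000) × 1.45% × 148/365 = $58.7945
2022-05-29 to 2022-12-14: 200 days, exemption $34,000 → ($82,000 − $34,000) × 1.45% × 200/365 = $381.3699
2022-12-15 to 2022-12-31: 17 days, exemption $29,000 → ($82,000 − $29,000) × 1.45% × 17/365 = $35.7932
Total = $475.9575

$475.96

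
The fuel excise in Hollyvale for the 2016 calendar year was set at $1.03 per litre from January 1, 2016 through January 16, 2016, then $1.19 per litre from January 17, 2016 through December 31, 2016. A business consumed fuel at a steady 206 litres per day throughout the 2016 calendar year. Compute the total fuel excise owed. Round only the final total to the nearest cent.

$89193.88

January 1 – January 16, 2016: 16 days × 206 litres/day = 3,296 litres at $1.03/litre → $3394.88
January 17 – December 31, 2016: 350 days × 206 litres/day = 72,100 litres at $1.19/litre → $85799.00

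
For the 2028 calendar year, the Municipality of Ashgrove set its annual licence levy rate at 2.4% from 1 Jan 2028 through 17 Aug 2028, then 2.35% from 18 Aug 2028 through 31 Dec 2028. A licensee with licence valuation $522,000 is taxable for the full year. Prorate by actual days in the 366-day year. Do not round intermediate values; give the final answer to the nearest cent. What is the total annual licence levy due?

$12,431.02

1 Jan – 17 Aug 2028: 230 days at 2.4% → $522,000 × 2.4% × 230/366 = $7,872.7869
18 Aug – 31 Dec 2028: 136 days at 2.35% → $522,000 × 2.35% × 136/366 = $4,558.2295
Total = $12,431.0164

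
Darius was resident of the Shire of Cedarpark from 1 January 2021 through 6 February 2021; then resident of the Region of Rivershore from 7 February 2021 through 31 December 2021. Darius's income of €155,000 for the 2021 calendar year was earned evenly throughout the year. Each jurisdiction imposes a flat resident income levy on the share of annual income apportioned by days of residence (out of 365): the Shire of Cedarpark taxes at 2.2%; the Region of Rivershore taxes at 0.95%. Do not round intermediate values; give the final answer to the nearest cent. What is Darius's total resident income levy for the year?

The Shire of Cedarpark, 1 January – 6 February 2021: 37 days → €155,000 × 2.2% × 37/365 = €345.6712
The Region of Rivershore, 7 February – 31 December 2021: 328 days → €155,000 × 0.95% × 328/365 = €1,323.2329
Total = €1,668.9041

€1,668.90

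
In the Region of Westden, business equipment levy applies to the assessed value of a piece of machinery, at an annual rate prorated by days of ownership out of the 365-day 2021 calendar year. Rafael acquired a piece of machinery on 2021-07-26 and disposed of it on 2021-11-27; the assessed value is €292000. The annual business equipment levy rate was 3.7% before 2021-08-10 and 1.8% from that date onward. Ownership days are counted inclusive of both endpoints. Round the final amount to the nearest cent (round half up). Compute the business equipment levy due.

2021-07-26 to 2021-08-09: 15 days at 3.7% → €292000 × 3.7% × 15/365 = €444.0000
2021-08-10 to 2021-11-27: 110 days at 1.8% → €292000 × 1.8% × 110/365 = €1584.0000
Total = €2028.0000

€2028.00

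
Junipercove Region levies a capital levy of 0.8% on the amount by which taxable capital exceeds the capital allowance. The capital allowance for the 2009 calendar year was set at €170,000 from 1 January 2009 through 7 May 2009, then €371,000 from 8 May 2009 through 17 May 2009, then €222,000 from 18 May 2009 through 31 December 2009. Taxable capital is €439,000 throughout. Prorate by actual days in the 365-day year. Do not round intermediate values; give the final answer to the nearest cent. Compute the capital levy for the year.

€1,848.09

1 January – 7 May 2009: 127 days, exemption €170,000 → (€439,000 − €170,000) × 0.8% × 127/365 = €748.7781
8 May – 17 May 2009: 10 days, exemption €371,000 → (€439,000 − €371,000) × 0.8% × 10/365 = €14.9041
18 May – 31 December 2009: 228 days, exemption €222,000 → (€439,000 − €222,000) × 0.8% × 228/365 = €1,084.4055
Total = €1,848.0877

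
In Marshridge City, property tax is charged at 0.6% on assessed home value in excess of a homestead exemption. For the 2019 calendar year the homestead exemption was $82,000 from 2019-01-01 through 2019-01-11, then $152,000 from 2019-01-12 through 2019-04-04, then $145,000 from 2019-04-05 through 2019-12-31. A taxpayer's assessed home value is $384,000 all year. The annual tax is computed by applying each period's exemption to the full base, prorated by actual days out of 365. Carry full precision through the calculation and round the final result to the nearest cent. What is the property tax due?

$1,435.84

2019-01-01 to 2019-01-11: 11 days, exemption $82,000 → ($384,000 − $82,000) × 0.6% × 11/365 = $54.6082
2019-01-12 to 2019-04-04: 83 days, exemption $152,000 → ($384,000 − $152,000) × 0.6% × 83/365 = $316.5370
2019-04-05 to 2019-12-31: 271 days, exemption $145,000 → ($384,000 − $145,000) × 0.6% × 271/365 = $1,064.6959
Total = $1,435.8411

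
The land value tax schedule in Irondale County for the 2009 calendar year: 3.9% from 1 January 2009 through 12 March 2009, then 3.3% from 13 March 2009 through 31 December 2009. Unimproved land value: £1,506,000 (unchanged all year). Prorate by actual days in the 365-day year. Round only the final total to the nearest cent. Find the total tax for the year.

£51,455.69

1 January – 12 March 2009: 71 days at 3.9% → £1,506,000 × 3.9% × 71/365 = £11,424.9699
13 March – 31 December 2009: 294 days at 3.3% → £1,506,000 × 3.3% × 294/365 = £40,030.7178
Total = £51,455.6877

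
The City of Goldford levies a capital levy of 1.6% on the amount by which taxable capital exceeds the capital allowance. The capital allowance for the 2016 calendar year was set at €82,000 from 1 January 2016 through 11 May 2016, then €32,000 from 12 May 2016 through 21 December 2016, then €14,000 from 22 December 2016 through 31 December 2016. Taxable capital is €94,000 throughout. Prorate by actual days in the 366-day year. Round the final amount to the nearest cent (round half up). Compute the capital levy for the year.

1 January – 11 May 2016: 132 days, exemption €82,000 → (€94,000 − €82,000) × 1.6% × 132/366 = €69.2459
12 May – 21 December 2016: 224 days, exemption €32,000 → (€94,000 − €32,000) × 1.6% × 224/366 = €607.1257
22 December – 31 December 2016: 10 days, exemption €14,000 → (€94,000 − €14,000) × 1.6% × 10/366 = €34.9727
Total = €711.3443

€711.34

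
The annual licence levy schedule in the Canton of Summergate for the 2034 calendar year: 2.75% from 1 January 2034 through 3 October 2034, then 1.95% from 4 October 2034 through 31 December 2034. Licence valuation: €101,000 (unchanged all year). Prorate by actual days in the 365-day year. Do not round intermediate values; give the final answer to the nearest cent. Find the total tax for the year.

€2,580.48

1 January – 3 October 2034: 276 days at 2.75% → €101,000 × 2.75% × 276/365 = €2,100.2466
4 October – 31 December 2034: 89 days at 1.95% → €101,000 × 1.95% × 89/365 = €480.2342
Total = €2,580.4808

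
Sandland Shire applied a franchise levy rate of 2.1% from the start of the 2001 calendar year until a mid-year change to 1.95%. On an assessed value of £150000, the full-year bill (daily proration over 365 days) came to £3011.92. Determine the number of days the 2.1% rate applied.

Let d = days at the first rate; then 365 − d days at the second rate.
£150000 × [2.1%·d + 1.95%·(365−d)] / 365 = £3011.92
Solving gives d = 141, so the new rate took effect on May 22, 2001.

141 days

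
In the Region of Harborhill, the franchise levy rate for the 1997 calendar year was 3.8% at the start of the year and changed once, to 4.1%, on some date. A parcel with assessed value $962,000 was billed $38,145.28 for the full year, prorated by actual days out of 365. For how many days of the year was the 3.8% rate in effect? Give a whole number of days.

164 days

Let d = days at the first rate; then 365 − d days at the second rate.
$962,000 × [3.8%·d + 4.1%·(365−d)] / 365 = $38,145.28
Solving gives d = 164, so the new rate took effect on 14 Jun 1997.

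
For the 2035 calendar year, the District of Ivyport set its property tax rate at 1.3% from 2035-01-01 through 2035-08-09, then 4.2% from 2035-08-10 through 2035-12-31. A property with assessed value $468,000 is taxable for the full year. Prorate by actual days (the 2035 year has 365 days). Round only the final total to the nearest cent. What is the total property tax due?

2035-01-01 to 2035-08-09: 221 days at 1.3% → $468,000 × 1.3% × 221/365 = $3,683.7370
2035-08-10 to 2035-12-31: 144 days at 4.2% → $468,000 × 4.2% × 144/365 = $7,754.6959
Total = $11,438.4329

$11,438.43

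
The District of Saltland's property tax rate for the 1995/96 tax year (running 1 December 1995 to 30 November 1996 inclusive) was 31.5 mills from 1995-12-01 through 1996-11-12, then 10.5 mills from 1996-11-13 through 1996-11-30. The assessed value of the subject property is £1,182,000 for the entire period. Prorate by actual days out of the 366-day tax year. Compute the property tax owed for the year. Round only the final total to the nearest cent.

£36,012.25

1995-12-01 to 1996-11-12: 348 days at 31.5 mills → £1,182,000 × 3.15% × 348/366 = £35,401.8689
1996-11-13 to 1996-11-30: 18 days at 10.5 mills → £1,182,000 × 1.05% × 18/366 = £610.3770
Total = £36,012.2459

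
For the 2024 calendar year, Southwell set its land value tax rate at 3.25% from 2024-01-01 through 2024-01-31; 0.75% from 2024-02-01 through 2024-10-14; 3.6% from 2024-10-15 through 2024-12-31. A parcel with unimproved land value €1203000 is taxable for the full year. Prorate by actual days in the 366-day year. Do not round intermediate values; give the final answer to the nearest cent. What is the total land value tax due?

€18876.58

2024-01-01 to 2024-01-31: 31 days at 3.25% → €1203000 × 3.25% × 31/366 = €3311.5369
2024-02-01 to 2024-10-14: 257 days at 0.75% → €1203000 × 0.75% × 257/366 = €6335.4713
2024-10-15 to 2024-12-31: 78 days at 3.6% → €1203000 × 3.6% × 78/366 = €9229.5738
Total = €18876.5820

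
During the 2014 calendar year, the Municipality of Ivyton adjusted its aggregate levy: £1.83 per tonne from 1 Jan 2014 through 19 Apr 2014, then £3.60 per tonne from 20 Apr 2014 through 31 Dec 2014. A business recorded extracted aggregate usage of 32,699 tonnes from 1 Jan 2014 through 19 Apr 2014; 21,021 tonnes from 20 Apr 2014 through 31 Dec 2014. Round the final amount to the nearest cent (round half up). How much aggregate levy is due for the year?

£135,514.77

1 Jan – 19 Apr 2014: 32,699 tonnes at £1.83/tonne → £59,839.17
20 Apr – 31 Dec 2014: 21,021 tonnes at £3.60/tonne → £75,675.60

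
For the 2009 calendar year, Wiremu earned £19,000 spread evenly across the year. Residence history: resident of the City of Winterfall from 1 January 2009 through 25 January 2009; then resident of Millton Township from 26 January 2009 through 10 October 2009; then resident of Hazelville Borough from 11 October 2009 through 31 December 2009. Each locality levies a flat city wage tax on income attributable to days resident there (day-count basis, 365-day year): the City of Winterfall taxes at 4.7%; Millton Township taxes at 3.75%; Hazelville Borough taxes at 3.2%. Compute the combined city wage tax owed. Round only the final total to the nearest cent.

The City of Winterfall, 1 January – 25 January 2009: 25 days → £19,000 × 4.7% × 25/365 = £61.1644
Millton Township, 26 January – 10 October 2009: 258 days → £19,000 × 3.75% × 258/365 = £503.6301
Hazelville Borough, 11 October – 31 December 2009: 82 days → £19,000 × 3.2% × 82/365 = £136.5918
Total = £701.3863

£701.39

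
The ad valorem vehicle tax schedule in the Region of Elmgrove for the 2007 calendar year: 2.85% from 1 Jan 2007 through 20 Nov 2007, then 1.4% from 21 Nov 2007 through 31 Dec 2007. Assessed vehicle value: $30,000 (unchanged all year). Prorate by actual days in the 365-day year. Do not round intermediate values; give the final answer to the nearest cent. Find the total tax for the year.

1 Jan – 20 Nov 2007: 324 days at 2.85% → $30,000 × 2.85% × 324/365 = $758.9589
21 Nov – 31 Dec 2007: 41 days at 1.4% → $30,000 × 1.4% × 41/365 = $47.1781
Total = $806.1370

$806.14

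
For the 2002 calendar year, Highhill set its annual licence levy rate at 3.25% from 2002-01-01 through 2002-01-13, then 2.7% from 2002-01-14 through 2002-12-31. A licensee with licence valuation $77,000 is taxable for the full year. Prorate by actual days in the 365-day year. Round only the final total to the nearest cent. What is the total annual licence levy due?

$2,094.08

2002-01-01 to 2002-01-13: 13 days at 3.25% → $77,000 × 3.25% × 13/365 = $89.1301
2002-01-14 to 2002-12-31: 352 days at 2.7% → $77,000 × 2.7% × 352/365 = $2,004.9534
Total = $2,094.0836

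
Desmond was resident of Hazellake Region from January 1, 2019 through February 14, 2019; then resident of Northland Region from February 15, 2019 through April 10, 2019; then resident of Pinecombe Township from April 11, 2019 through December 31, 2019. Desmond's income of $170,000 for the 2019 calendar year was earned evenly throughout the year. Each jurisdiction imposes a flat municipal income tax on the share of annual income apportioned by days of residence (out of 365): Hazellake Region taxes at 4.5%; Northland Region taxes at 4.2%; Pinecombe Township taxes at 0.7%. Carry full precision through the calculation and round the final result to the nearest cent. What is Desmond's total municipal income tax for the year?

$2,883.01

Hazellake Region, January 1 – February 14, 2019: 45 days → $170,000 × 4.5% × 45/365 = $943.1507
Northland Region, February 15 – April 10, 2019: 55 days → $170,000 × 4.2% × 55/365 = $1,075.8904
Pinecombe Township, April 11 – December 31, 2019: 265 days → $170,000 × 0.7% × 265/365 = $863.9726
Total = $2,883.0137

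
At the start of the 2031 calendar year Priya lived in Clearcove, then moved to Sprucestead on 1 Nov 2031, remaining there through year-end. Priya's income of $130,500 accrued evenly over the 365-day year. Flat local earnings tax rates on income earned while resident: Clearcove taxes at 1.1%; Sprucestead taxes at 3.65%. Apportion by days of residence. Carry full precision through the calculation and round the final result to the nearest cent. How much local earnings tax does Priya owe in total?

$1,991.64

Clearcove, 1 Jan – 31 Oct 2031: 304 days → $130,500 × 1.1% × 304/365 = $1,195.5945
Sprucestead, 1 Nov – 31 Dec 2031: 61 days → $130,500 × 3.65% × 61/365 = $796.0500
Total = $1,991.6445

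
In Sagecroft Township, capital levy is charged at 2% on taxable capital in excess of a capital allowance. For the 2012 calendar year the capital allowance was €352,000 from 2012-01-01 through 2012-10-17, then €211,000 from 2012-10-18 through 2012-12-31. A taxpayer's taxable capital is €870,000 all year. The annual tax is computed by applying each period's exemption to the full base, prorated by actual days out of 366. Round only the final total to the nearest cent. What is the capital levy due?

2012-01-01 to 2012-10-17: 291 days, exemption €352,000 → (€870,000 − €352,000) × 2% × 291/366 = €8,237.0492
2012-10-18 to 2012-12-31: 75 days, exemption €211,000 → (€870,000 − €211,000) × 2% × 75/366 = €2,700.8197
Total = €10,937.8689

€10,937.87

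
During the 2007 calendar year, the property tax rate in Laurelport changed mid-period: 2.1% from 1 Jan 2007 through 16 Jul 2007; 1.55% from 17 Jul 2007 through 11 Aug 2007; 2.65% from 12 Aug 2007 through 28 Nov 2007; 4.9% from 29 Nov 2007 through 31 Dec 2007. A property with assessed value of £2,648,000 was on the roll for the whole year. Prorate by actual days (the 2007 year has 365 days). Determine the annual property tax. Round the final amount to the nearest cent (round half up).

£65,623.24

1 Jan – 16 Jul 2007: 197 days at 2.1% → £2,648,000 × 2.1% × 197/365 = £30,013.0849
17 Jul – 11 Aug 2007: 26 days at 1.55% → £2,648,000 × 1.55% × 26/365 = £2,923.6822
12 Aug – 28 Nov 2007: 109 days at 2.65% → £2,648,000 × 2.65% × 109/365 = £20,955.4740
29 Nov – 31 Dec 2007: 33 days at 4.9% → £2,648,000 × 4.9% × 33/365 = £11,731.0027
Total = £65,623.2438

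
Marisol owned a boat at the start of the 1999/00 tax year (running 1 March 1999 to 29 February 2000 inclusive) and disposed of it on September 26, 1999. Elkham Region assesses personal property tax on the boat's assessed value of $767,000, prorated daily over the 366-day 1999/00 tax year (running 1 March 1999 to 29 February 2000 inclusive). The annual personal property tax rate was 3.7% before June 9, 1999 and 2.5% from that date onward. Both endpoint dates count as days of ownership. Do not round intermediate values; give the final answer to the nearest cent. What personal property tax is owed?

March 1 – June 8, 1999: 100 days at 3.7% → $767,000 × 3.7% × 100/366 = $7,753.8251
June 9 – September 26, 1999: 110 days at 2.5% → $767,000 × 2.5% × 110/366 = $5,762.9781
Total = $13,516.8033

$13,516.80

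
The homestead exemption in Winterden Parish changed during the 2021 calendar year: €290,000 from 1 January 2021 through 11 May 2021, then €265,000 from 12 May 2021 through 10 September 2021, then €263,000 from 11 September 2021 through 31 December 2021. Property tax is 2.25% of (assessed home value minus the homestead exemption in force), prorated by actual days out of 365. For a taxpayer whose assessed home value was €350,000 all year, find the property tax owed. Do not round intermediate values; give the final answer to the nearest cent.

1 January – 11 May 2021: 131 days, exemption €290,000 → (€350,000 − €290,000) × 2.25% × 131/365 = €484.5205
12 May – 10 September 2021: 122 days, exemption €265,000 → (€350,000 − €265,000) × 2.25% × 122/365 = €639.2466
11 September – 31 December 2021: 112 days, exemption €263,000 → (€350,000 − €263,000) × 2.25% × 112/365 = €600.6575
Total = €1,724.4247

€1,724.42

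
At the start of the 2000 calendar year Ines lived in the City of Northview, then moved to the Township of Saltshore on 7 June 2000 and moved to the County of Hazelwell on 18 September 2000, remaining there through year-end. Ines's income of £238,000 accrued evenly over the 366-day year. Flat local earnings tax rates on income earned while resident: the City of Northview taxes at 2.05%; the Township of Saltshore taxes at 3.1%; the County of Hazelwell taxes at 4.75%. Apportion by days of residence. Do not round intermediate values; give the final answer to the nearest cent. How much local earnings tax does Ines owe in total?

The City of Northview, 1 January – 6 June 2000: 158 days → £238,000 × 2.05% × 158/366 = £2,106.2350
The Township of Saltshore, 7 June – 17 September 2000: 103 days → £238,000 × 3.1% × 103/366 = £2,076.3224
The County of Hazelwell, 18 September – 31 December 2000: 105 days → £238,000 × 4.75% × 105/366 = £3,243.2377
Total = £7,425.7951

£7,425.80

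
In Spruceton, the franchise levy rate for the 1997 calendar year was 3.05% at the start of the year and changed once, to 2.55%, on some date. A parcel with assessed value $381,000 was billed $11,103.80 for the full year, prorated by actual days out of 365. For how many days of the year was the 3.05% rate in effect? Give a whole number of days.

Let d = days at the first rate; then 365 − d days at the second rate.
$381,000 × [3.05%·d + 2.55%·(365−d)] / 365 = $11,103.80
Solving gives d = 266, so the new rate took effect on 24 Sep 1997.

266 days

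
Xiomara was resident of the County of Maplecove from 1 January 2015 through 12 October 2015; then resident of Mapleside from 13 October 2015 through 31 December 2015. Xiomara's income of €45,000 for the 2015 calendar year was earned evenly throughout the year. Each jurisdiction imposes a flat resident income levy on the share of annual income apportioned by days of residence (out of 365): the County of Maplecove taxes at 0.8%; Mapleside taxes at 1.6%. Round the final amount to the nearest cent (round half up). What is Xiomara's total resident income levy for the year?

The County of Maplecove, 1 January – 12 October 2015: 285 days → €45,000 × 0.8% × 285/365 = €281.0959
Mapleside, 13 October – 31 December 2015: 80 days → €45,000 × 1.6% × 80/365 = €157.8082
Total = €438.9041

€438.90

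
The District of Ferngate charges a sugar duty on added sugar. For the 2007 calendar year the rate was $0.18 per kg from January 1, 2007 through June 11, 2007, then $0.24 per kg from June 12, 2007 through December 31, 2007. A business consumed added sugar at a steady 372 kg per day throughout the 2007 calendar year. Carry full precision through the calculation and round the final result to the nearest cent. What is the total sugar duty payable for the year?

$28,971.36

January 1 – June 11, 2007: 162 days × 372 kg/day = 60,264 kg at $0.18/kg → $10,847.52
June 12 – December 31, 2007: 203 days × 372 kg/day = 75,516 kg at $0.24/kg → $18,123.84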